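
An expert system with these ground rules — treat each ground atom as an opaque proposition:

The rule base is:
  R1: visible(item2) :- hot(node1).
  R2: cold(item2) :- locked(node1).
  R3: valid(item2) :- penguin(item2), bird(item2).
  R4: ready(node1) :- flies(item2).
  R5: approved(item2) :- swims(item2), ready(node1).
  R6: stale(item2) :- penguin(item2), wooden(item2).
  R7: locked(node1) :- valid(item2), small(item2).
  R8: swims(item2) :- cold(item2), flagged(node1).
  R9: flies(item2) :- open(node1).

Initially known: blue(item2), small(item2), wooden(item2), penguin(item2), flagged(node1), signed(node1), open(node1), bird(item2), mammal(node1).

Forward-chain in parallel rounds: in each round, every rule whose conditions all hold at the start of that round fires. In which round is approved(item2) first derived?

5

Round 1: R3 [valid(item2) :- penguin(item2), bird(item2).]; R6 [stale(item2) :- penguin(item2), wooden(item2).]; R9 [flies(item2) :- open(node1).]. Adds valid(item2), stale(item2), flies(item2).
Round 2: R4 [ready(node1) :- flies(item2).]; R7 [locked(node1) :- valid(item2), small(item2).]. Adds ready(node1), locked(node1).
Round 3: R2 [cold(item2) :- locked(node1).]. Adds cold(item2).
Round 4: R8 [swims(item2) :- cold(item2), flagged(node1).]. Adds swims(item2).
Round 5: R5 [approved(item2) :- swims(item2), ready(node1).]. Adds approved(item2).
approved(item2) first appears in round 5.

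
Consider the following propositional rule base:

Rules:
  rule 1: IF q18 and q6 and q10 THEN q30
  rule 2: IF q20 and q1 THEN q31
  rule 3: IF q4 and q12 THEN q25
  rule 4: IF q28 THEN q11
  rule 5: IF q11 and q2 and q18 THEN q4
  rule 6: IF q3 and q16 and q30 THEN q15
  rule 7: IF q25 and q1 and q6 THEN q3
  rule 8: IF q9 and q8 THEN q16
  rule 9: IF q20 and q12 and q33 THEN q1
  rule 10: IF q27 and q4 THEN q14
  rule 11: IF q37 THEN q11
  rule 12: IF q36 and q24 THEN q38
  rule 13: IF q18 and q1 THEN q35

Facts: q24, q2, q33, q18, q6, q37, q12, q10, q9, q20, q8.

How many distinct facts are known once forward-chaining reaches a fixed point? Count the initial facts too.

21

Round 1: rule 1 [IF q18 and q6 and q10 THEN q30]; rule 8 [IF q9 and q8 THEN q16]; rule 9 [IF q20 and q12 and q33 THEN q1]; rule 11 [IF q37 THEN q11]. New: q30, q16, q1, q11.
Round 2: rule 2 [IF q20 and q1 THEN q31]; rule 5 [IF q11 and q2 and q18 THEN q4]; rule 13 [IF q18 and q1 THEN q35]. New: q31, q4, q35.
Round 3: rule 3 [IF q4 and q12 THEN q25]. New: q25.
Round 4: rule 7 [IF q25 and q1 and q6 THEN q3]. New: q3.
Round 5: rule 6 [IF q3 and q16 and q30 THEN q15]. New: q15.
Closure: {q1, q10, q11, q12, q15, q16, q18, q2, q20, q24, q25, q3, q30, q31, q33, q35, q37, q4, q6, q8, q9} — 21 facts.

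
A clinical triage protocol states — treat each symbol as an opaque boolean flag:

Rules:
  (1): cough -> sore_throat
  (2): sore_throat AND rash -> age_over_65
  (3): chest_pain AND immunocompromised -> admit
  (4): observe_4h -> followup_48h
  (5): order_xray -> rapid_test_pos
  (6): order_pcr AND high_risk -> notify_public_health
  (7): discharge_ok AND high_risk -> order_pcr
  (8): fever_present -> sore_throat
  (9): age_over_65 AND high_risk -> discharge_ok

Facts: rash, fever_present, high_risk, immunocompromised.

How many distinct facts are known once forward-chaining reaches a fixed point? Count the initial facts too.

9

Round 1: (8) [fever_present -> sore_throat]. Adds sore_throat.
Round 2: (2) [sore_throat AND rash -> age_over_65]. Adds age_over_65.
Round 3: (9) [age_over_65 AND high_risk -> discharge_ok]. Adds discharge_ok.
Round 4: (7) [discharge_ok AND high_risk -> order_pcr]. Adds order_pcr.
Round 5: (6) [order_pcr AND high_risk -> notify_public_health]. Adds notify_public_health.
Closure: {age_over_65, discharge_ok, fever_present, high_risk, immunocompromised, notify_public_health, order_pcr, rash, sore_throat} — 9 facts.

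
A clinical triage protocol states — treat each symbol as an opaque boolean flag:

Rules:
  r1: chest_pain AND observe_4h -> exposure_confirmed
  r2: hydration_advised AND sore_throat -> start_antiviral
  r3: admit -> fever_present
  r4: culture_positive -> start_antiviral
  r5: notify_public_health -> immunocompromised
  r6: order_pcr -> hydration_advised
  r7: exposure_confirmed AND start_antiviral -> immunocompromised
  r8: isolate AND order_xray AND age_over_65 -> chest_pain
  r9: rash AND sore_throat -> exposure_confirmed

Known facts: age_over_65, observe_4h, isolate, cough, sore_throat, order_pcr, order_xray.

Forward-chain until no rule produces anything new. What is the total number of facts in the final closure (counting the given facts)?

[1] r6 [order_pcr -> hydration_advised]; r8 [isolate AND order_xray AND age_over_65 -> chest_pain]. ⇒ new: hydration_advised, chest_pain.
[2] r1 [chest_pain AND observe_4h -> exposure_confirmed]; r2 [hydration_advised AND sore_throat -> start_antiviral]. ⇒ new: exposure_confirmed, start_antiviral.
[3] r7 [exposure_confirmed AND start_antiviral -> immunocompromised]. ⇒ new: immunocompromised.
Closure: {age_over_65, chest_pain, cough, exposure_confirmed, hydration_advised, immunocompromised, isolate, observe_4h, order_pcr, order_xray, sore_throat, start_antiviral} — 12 facts.

12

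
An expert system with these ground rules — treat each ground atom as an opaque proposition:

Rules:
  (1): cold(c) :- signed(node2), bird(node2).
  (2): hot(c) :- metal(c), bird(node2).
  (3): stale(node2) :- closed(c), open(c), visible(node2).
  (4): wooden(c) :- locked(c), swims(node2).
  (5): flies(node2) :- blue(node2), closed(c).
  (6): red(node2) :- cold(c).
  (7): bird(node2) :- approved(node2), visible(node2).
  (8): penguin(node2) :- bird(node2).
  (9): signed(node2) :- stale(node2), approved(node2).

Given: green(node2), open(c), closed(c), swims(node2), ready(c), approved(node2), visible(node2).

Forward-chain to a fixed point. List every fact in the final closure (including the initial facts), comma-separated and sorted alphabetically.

Round 1: (3) [stale(node2) :- closed(c), open(c), visible(node2).]; (7) [bird(node2) :- approved(node2), visible(node2).]. New: stale(node2), bird(node2).
Round 2: (8) [penguin(node2) :- bird(node2).]; (9) [signed(node2) :- stale(node2), approved(node2).]. New: penguin(node2), signed(node2).
Round 3: (1) [cold(c) :- signed(node2), bird(node2).]. New: cold(c).
Round 4: (6) [red(node2) :- cold(c).]. New: red(node2).

approved(node2), bird(node2), closed(c), cold(c), green(node2), open(c), penguin(node2), ready(c), red(node2), signed(node2), stale(node2), swims(node2), visible(node2)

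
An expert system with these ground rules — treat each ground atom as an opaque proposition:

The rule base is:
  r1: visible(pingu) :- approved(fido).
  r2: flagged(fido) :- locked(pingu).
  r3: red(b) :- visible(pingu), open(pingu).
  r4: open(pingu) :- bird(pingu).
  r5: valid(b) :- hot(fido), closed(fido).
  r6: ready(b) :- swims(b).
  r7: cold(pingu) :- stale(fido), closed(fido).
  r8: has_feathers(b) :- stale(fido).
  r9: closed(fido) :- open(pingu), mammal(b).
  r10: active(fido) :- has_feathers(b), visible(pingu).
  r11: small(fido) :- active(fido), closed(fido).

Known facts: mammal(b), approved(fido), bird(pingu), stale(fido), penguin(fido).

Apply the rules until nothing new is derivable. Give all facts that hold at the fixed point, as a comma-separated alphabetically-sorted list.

Round 1 — r1, r4, r8, derive visible(pingu), open(pingu), has_feathers(b).
Round 2 — r3, r9, r10, derive red(b), closed(fido), active(fido).
Round 3 — r7, r11, derive cold(pingu), small(fido).

active(fido), approved(fido), bird(pingu), closed(fido), cold(pingu), has_feathers(b), mammal(b), open(pingu), penguin(fido), red(b), small(fido), stale(fido), visible(pingu)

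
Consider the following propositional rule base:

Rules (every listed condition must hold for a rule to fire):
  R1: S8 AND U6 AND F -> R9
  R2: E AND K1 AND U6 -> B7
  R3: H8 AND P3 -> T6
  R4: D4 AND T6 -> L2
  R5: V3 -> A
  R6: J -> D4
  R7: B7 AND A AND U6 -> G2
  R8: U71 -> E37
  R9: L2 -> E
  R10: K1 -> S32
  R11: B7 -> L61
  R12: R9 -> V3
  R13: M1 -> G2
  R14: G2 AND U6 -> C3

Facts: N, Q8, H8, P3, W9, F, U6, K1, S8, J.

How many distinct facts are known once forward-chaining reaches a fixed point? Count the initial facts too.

22

Round 1 fires R1, R3, R6, R10, giving R9, T6, D4, S32.
Round 2 fires R4, R12, giving L2, V3.
Round 3 fires R5, R9, giving A, E.
Round 4 fires R2, giving B7.
Round 5 fires R7, R11, giving G2, L61.
Round 6 fires R14, giving C3.
Closure: {A, B7, C3, D4, E, F, G2, H8, J, K1, L2, L61, N, P3, Q8, R9, S32, S8, T6, U6, V3, W9} — 22 facts.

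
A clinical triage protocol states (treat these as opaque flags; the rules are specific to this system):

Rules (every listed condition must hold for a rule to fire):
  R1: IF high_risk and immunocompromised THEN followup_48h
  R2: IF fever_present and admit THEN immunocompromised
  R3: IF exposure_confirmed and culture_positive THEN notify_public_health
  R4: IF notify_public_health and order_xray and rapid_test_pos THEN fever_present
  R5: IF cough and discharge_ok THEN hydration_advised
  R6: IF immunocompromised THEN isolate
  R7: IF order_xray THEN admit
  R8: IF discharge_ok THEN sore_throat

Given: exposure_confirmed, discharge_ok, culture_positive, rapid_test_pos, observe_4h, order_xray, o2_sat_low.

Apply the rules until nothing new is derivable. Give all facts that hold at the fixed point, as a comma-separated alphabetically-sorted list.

Round 1 fires R3, R7, R8, giving notify_public_health, admit, sore_throat.
Round 2 fires R4, giving fever_present.
Round 3 fires R2, giving immunocompromised.
Round 4 fires R6, giving isolate.

admit, culture_positive, discharge_ok, exposure_confirmed, fever_present, immunocompromised, isolate, notify_public_health, o2_sat_low, observe_4h, order_xray, rapid_test_pos, sore_throat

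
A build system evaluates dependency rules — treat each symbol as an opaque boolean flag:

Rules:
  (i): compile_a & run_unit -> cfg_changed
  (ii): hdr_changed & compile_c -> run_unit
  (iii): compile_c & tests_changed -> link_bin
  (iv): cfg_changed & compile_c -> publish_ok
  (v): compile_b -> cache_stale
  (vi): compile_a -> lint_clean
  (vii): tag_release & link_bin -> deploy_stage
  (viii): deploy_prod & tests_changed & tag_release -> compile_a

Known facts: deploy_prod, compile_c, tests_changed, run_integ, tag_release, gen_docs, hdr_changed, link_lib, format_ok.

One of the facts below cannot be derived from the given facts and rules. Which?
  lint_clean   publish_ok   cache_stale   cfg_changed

[1] (ii) [hdr_changed & compile_c -> run_unit]; (iii) [compile_c & tests_changed -> link_bin]; (viii) [deploy_prod & tests_changed & tag_release -> compile_a]. ⇒ new: run_unit, link_bin, compile_a.
[2] (i) [compile_a & run_unit -> cfg_changed]; (vi) [compile_a -> lint_clean]; (vii) [tag_release & link_bin -> deploy_stage]. ⇒ new: cfg_changed, lint_clean, deploy_stage.
[3] (iv) [cfg_changed & compile_c -> publish_ok]. ⇒ new: publish_ok.
Derived: lint_clean (round 2), cfg_changed (round 2), publish_ok (round 3). cache_stale never appears in any round.

cache_stale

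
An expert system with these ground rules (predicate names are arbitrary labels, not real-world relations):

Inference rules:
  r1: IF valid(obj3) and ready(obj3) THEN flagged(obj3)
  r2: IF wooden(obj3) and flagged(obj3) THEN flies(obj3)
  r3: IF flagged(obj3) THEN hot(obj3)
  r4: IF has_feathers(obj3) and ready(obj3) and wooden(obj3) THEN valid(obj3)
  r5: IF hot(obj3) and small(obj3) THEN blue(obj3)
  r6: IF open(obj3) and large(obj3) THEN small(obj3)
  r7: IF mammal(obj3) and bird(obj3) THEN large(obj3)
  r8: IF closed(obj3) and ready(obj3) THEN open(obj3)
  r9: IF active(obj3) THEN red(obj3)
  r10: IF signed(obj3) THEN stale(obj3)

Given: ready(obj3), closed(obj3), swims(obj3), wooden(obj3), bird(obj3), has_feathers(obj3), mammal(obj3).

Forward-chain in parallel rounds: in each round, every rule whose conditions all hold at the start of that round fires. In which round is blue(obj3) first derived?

[1] r4 [IF has_feathers(obj3) and ready(obj3) and wooden(obj3) THEN valid(obj3)]; r7 [IF mammal(obj3) and bird(obj3) THEN large(obj3)]; r8 [IF closed(obj3) and ready(obj3) THEN open(obj3)]. ⇒ new: valid(obj3), large(obj3), open(obj3).
[2] r1 [IF valid(obj3) and ready(obj3) THEN flagged(obj3)]; r6 [IF open(obj3) and large(obj3) THEN small(obj3)]. ⇒ new: flagged(obj3), small(obj3).
[3] r2 [IF wooden(obj3) and flagged(obj3) THEN flies(obj3)]; r3 [IF flagged(obj3) THEN hot(obj3)]. ⇒ new: flies(obj3), hot(obj3).
[4] r5 [IF hot(obj3) and small(obj3) THEN blue(obj3)]. ⇒ new: blue(obj3).
blue(obj3) first appears in round 4.

4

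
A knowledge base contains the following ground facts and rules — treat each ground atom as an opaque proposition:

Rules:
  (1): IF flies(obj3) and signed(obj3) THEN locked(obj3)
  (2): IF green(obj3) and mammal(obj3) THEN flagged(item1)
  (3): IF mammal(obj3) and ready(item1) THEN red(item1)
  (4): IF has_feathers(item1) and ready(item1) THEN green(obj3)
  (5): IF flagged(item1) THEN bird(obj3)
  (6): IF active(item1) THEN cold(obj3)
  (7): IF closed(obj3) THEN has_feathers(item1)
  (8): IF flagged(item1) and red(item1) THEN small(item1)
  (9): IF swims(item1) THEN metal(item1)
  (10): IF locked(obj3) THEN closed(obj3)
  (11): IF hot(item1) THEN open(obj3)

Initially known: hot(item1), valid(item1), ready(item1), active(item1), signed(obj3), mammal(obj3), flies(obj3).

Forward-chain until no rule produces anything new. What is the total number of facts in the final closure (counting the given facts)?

Round 1: (1) [IF flies(obj3) and signed(obj3) THEN locked(obj3)]; (3) [IF mammal(obj3) and ready(item1) THEN red(item1)]; (6) [IF active(item1) THEN cold(obj3)]; (11) [IF hot(item1) THEN open(obj3)]. Adds locked(obj3), red(item1), cold(obj3), open(obj3).
Round 2: (10) [IF locked(obj3) THEN closed(obj3)]. Adds closed(obj3).
Round 3: (7) [IF closed(obj3) THEN has_feathers(item1)]. Adds has_feathers(item1).
Round 4: (4) [IF has_feathers(item1) and ready(item1) THEN green(obj3)]. Adds green(obj3).
Round 5: (2) [IF green(obj3) and mammal(obj3) THEN flagged(item1)]. Adds flagged(item1).
Round 6: (5) [IF flagged(item1) THEN bird(obj3)]; (8) [IF flagged(item1) and red(item1) THEN small(item1)]. Adds bird(obj3), small(item1).
Closure: {active(item1), bird(obj3), closed(obj3), cold(obj3), flagged(item1), flies(obj3), green(obj3), has_feathers(item1), hot(item1), locked(obj3), mammal(obj3), open(obj3), ready(item1), red(item1), signed(obj3), small(item1), valid(item1)} — 17 facts.

17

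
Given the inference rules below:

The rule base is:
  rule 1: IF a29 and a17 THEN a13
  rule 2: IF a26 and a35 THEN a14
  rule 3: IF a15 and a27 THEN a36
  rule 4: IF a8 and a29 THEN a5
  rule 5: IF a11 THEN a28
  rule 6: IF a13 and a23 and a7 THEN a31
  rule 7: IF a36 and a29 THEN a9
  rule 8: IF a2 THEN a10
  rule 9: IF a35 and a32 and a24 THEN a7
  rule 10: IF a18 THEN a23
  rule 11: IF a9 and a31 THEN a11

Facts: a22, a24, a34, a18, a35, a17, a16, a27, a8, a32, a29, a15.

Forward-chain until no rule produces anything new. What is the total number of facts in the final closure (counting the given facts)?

21

Round 1 — rule 1, rule 3, rule 4, rule 9, rule 10, derive a13, a36, a5, a7, a23.
Round 2 — rule 6, rule 7, derive a31, a9.
Round 3 — rule 11, derive a11.
Round 4 — rule 5, derive a28.
Closure: {a11, a13, a15, a16, a17, a18, a22, a23, a24, a27, a28, a29, a31, a32, a34, a35, a36, a5, a7, a8, a9} — 21 facts.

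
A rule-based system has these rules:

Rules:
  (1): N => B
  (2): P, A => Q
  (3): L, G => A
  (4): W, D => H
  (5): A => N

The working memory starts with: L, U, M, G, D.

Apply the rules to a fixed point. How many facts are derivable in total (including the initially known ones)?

Round 1: (3) [L, G => A]. Adds A.
Round 2: (5) [A => N]. Adds N.
Round 3: (1) [N => B]. Adds B.
Closure: {A, B, D, G, L, M, N, U} — 8 facts.

8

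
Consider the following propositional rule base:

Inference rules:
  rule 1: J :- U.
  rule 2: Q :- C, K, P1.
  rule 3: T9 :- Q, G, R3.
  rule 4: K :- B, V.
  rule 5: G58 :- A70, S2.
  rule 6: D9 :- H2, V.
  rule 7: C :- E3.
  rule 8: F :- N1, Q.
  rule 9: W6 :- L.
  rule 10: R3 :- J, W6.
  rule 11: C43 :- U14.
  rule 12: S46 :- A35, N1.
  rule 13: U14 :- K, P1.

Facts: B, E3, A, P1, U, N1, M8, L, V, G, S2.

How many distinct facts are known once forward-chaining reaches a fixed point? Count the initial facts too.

21

Round 1 — rule 1, rule 4, rule 7, rule 9, derive J, K, C, W6.
Round 2 — rule 2, rule 10, rule 13, derive Q, R3, U14.
Round 3 — rule 3, rule 8, rule 11, derive T9, F, C43.
Closure: {A, B, C, C43, E3, F, G, J, K, L, M8, N1, P1, Q, R3, S2, T9, U, U14, V, W6} — 21 facts.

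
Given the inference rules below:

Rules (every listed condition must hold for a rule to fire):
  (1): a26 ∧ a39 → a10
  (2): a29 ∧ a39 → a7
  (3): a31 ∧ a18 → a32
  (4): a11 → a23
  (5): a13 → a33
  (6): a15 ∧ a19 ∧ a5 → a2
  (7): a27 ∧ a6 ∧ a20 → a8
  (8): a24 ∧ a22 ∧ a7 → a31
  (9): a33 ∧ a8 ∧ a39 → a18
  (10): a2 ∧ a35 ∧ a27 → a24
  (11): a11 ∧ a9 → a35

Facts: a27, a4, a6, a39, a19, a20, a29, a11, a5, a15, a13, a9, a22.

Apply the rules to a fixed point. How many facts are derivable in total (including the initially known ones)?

23

Round 1 — (2), (4), (5), (6), (7), (11), derive a7, a23, a33, a2, a8, a35.
Round 2 — (9), (10), derive a18, a24.
Round 3 — (8), derive a31.
Round 4 — (3), derive a32.
Closure: {a11, a13, a15, a18, a19, a2, a20, a22, a23, a24, a27, a29, a31, a32, a33, a35, a39, a4, a5, a6, a7, a8, a9} — 23 facts.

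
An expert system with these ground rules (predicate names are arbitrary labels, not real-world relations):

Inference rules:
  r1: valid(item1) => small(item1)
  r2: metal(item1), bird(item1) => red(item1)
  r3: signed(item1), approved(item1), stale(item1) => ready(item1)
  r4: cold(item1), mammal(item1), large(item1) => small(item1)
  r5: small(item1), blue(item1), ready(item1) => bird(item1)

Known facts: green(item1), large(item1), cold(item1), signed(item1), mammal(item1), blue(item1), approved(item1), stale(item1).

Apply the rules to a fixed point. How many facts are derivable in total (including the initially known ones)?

[1] r3 [signed(item1), approved(item1), stale(item1) => ready(item1)]; r4 [cold(item1), mammal(item1), large(item1) => small(item1)]. ⇒ new: ready(item1), small(item1).
[2] r5 [small(item1), blue(item1), ready(item1) => bird(item1)]. ⇒ new: bird(item1).
Closure: {approved(item1), bird(item1), blue(item1), cold(item1), green(item1), large(item1), mammal(item1), ready(item1), signed(item1), small(item1), stale(item1)} — 11 facts.

11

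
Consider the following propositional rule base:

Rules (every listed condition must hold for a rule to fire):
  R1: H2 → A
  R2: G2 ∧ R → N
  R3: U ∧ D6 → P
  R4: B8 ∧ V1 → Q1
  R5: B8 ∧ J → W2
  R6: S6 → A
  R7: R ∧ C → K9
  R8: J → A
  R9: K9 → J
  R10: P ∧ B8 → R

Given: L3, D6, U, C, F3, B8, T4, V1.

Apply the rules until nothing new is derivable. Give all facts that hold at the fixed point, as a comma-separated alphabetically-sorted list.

Round 1 — R3, R4, derive P, Q1.
Round 2 — R10, derive R.
Round 3 — R7, derive K9.
Round 4 — R9, derive J.
Round 5 — R5, R8, derive W2, A.

A, B8, C, D6, F3, J, K9, L3, P, Q1, R, T4, U, V1, W2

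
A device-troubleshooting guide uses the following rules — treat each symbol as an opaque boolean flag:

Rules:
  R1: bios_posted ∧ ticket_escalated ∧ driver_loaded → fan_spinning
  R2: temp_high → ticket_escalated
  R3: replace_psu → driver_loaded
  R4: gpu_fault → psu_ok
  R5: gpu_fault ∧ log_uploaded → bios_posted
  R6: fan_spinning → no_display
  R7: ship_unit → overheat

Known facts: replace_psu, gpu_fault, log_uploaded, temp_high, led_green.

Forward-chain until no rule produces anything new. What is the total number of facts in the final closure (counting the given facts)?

[1] R2 [temp_high → ticket_escalated]; R3 [replace_psu → driver_loaded]; R4 [gpu_fault → psu_ok]; R5 [gpu_fault ∧ log_uploaded → bios_posted]. ⇒ new: ticket_escalated, driver_loaded, psu_ok, bios_posted.
[2] R1 [bios_posted ∧ ticket_escalated ∧ driver_loaded → fan_spinning]. ⇒ new: fan_spinning.
[3] R6 [fan_spinning → no_display]. ⇒ new: no_display.
Closure: {bios_posted, driver_loaded, fan_spinning, gpu_fault, led_green, log_uploaded, no_display, psu_ok, replace_psu, temp_high, ticket_escalated} — 11 facts.

11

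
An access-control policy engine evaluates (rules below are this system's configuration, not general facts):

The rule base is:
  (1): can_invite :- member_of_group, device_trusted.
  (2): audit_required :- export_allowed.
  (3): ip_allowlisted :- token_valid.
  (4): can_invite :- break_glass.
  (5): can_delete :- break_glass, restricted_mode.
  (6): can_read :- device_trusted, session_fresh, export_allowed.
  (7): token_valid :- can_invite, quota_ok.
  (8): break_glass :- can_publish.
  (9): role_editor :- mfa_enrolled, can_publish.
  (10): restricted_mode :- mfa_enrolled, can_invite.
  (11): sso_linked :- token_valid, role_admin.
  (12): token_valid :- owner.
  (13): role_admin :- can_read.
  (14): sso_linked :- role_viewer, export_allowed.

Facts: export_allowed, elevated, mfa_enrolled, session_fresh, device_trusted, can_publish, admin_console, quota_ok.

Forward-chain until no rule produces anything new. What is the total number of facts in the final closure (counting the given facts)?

19

[1] (2) [audit_required :- export_allowed.]; (6) [can_read :- device_trusted, session_fresh, export_allowed.]; (8) [break_glass :- can_publish.]; (9) [role_editor :- mfa_enrolled, can_publish.]. ⇒ new: audit_required, can_read, break_glass, role_editor.
[2] (4) [can_invite :- break_glass.]; (13) [role_admin :- can_read.]. ⇒ new: can_invite, role_admin.
[3] (7) [token_valid :- can_invite, quota_ok.]; (10) [restricted_mode :- mfa_enrolled, can_invite.]. ⇒ new: token_valid, restricted_mode.
[4] (3) [ip_allowlisted :- token_valid.]; (5) [can_delete :- break_glass, restricted_mode.]; (11) [sso_linked :- token_valid, role_admin.]. ⇒ new: ip_allowlisted, can_delete, sso_linked.
Closure: {admin_console, audit_required, break_glass, can_delete, can_invite, can_publish, can_read, device_trusted, elevated, export_allowed, ip_allowlisted, mfa_enrolled, quota_ok, restricted_mode, role_admin, role_editor, session_fresh, sso_linked, token_valid} — 19 facts.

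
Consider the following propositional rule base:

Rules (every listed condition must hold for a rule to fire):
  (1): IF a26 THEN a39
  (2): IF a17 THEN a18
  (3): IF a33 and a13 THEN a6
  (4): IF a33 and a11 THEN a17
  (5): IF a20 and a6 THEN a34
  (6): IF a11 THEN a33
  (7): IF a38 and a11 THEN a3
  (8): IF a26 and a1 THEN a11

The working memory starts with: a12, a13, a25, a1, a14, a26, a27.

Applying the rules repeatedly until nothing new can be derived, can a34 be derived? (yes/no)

no

Round 1: (1) [IF a26 THEN a39]; (8) [IF a26 and a1 THEN a11]. New: a39, a11.
Round 2: (6) [IF a11 THEN a33]. New: a33.
Round 3: (3) [IF a33 and a13 THEN a6]; (4) [IF a33 and a11 THEN a17]. New: a6, a17.
Round 4: (2) [IF a17 THEN a18]. New: a18.
Fixed point reached. a34 is concluded only by (5); (5) needs a20 (never derived).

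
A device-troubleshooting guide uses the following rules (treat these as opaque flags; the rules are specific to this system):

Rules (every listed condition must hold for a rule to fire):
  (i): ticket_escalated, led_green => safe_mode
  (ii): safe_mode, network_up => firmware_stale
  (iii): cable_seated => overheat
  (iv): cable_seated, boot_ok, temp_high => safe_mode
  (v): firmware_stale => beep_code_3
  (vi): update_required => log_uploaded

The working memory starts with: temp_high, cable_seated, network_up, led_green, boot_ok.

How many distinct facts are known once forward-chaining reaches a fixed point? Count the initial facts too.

9

[1] (iii) [cable_seated => overheat]; (iv) [cable_seated, boot_ok, temp_high => safe_mode]. ⇒ new: overheat, safe_mode.
[2] (ii) [safe_mode, network_up => firmware_stale]. ⇒ new: firmware_stale.
[3] (v) [firmware_stale => beep_code_3]. ⇒ new: beep_code_3.
Closure: {beep_code_3, boot_ok, cable_seated, firmware_stale, led_green, network_up, overheat, safe_mode, temp_high} — 9 facts.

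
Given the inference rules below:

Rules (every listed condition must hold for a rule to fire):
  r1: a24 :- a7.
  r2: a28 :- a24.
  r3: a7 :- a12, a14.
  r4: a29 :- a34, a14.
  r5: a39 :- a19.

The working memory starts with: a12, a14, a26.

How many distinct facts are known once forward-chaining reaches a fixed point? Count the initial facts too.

6

Round 1 fires r3, giving a7.
Round 2 fires r1, giving a24.
Round 3 fires r2, giving a28.
Closure: {a12, a14, a24, a26, a28, a7} — 6 facts.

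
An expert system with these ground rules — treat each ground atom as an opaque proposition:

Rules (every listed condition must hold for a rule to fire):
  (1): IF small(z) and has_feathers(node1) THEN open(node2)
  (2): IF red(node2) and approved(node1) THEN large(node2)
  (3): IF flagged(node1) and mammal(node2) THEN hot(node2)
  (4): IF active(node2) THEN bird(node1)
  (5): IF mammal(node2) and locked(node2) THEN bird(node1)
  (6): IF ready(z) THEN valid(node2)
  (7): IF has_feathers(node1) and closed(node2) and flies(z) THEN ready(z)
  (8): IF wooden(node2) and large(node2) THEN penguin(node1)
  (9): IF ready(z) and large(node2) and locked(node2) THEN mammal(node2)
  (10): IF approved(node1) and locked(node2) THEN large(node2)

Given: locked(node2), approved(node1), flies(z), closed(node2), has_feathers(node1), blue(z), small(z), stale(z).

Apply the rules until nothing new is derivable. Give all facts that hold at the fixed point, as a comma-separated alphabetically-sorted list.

Round 1: (1) [IF small(z) and has_feathers(node1) THEN open(node2)]; (7) [IF has_feathers(node1) and closed(node2) and flies(z) THEN ready(z)]; (10) [IF approved(node1) and locked(node2) THEN large(node2)]. New: open(node2), ready(z), large(node2).
Round 2: (6) [IF ready(z) THEN valid(node2)]; (9) [IF ready(z) and large(node2) and locked(node2) THEN mammal(node2)]. New: valid(node2), mammal(node2).
Round 3: (5) [IF mammal(node2) and locked(node2) THEN bird(node1)]. New: bird(node1).

approved(node1), bird(node1), blue(z), closed(node2), flies(z), has_feathers(node1), large(node2), locked(node2), mammal(node2), open(node2), ready(z), small(z), stale(z), valid(node2)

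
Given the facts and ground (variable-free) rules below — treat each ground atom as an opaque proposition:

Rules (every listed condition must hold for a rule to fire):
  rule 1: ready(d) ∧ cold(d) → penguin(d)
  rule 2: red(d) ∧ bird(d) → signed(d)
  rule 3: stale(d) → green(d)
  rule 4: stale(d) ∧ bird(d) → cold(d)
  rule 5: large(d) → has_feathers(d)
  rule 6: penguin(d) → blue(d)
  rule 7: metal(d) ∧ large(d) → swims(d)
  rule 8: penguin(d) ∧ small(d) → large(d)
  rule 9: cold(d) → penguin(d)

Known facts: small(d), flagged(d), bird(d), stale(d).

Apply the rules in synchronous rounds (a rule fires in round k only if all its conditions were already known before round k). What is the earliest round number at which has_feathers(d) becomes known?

Round 1: rule 3 [stale(d) → green(d)]; rule 4 [stale(d) ∧ bird(d) → cold(d)]. Adds green(d), cold(d).
Round 2: rule 9 [cold(d) → penguin(d)]. Adds penguin(d).
Round 3: rule 6 [penguin(d) → blue(d)]; rule 8 [penguin(d) ∧ small(d) → large(d)]. Adds blue(d), large(d).
Round 4: rule 5 [large(d) → has_feathers(d)]. Adds has_feathers(d).
has_feathers(d) first appears in round 4.

4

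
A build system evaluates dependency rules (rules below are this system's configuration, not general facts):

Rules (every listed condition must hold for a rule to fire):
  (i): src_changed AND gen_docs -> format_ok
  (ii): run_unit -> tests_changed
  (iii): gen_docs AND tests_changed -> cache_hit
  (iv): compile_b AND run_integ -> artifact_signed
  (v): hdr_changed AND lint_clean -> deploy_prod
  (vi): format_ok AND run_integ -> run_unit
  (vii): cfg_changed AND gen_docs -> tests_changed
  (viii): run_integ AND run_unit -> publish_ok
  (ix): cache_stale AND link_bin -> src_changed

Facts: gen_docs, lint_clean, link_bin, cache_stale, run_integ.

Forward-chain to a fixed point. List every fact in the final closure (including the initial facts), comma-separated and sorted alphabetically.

cache_hit, cache_stale, format_ok, gen_docs, link_bin, lint_clean, publish_ok, run_integ, run_unit, src_changed, tests_changed

Round 1: (ix) [cache_stale AND link_bin -> src_changed]. Adds src_changed.
Round 2: (i) [src_changed AND gen_docs -> format_ok]. Adds format_ok.
Round 3: (vi) [format_ok AND run_integ -> run_unit]. Adds run_unit.
Round 4: (ii) [run_unit -> tests_changed]; (viii) [run_integ AND run_unit -> publish_ok]. Adds tests_changed, publish_ok.
Round 5: (iii) [gen_docs AND tests_changed -> cache_hit]. Adds cache_hit.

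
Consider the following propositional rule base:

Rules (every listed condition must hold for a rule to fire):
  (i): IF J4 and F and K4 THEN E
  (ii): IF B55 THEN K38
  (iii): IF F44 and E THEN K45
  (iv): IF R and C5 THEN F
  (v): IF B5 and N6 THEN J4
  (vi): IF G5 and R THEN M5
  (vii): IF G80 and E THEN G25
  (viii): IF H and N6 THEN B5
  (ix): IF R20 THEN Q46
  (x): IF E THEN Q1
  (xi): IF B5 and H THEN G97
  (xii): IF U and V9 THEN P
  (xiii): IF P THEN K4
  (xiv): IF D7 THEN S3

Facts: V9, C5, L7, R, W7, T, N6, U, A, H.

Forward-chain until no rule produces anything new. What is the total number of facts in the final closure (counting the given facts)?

18

[1] (iv) [IF R and C5 THEN F]; (viii) [IF H and N6 THEN B5]; (xii) [IF U and V9 THEN P]. ⇒ new: F, B5, P.
[2] (v) [IF B5 and N6 THEN J4]; (xi) [IF B5 and H THEN G97]; (xiii) [IF P THEN K4]. ⇒ new: J4, G97, K4.
[3] (i) [IF J4 and F and K4 THEN E]. ⇒ new: E.
[4] (x) [IF E THEN Q1]. ⇒ new: Q1.
Closure: {A, B5, C5, E, F, G97, H, J4, K4, L7, N6, P, Q1, R, T, U, V9, W7} — 18 facts.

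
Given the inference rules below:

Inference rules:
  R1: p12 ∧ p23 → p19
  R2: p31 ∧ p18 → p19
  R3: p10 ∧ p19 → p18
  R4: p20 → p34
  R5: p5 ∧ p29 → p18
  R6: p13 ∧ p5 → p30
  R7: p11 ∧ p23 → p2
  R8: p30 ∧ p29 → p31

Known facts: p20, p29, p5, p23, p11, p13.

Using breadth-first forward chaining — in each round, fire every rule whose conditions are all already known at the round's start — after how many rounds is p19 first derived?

Round 1: R4 [p20 → p34]; R5 [p5 ∧ p29 → p18]; R6 [p13 ∧ p5 → p30]; R7 [p11 ∧ p23 → p2]. Adds p34, p18, p30, p2.
Round 2: R8 [p30 ∧ p29 → p31]. Adds p31.
Round 3: R2 [p31 ∧ p18 → p19]. Adds p19.
p19 first appears in round 3.

3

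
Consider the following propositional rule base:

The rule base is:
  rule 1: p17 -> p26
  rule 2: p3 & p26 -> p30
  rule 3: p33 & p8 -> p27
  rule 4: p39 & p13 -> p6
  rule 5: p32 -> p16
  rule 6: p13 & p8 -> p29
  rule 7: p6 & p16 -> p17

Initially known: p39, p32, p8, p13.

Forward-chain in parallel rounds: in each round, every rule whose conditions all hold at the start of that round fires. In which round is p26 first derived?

3

Round 1: rule 4 [p39 & p13 -> p6]; rule 5 [p32 -> p16]; rule 6 [p13 & p8 -> p29]. New: p6, p16, p29.
Round 2: rule 7 [p6 & p16 -> p17]. New: p17.
Round 3: rule 1 [p17 -> p26]. New: p26.
p26 first appears in round 3.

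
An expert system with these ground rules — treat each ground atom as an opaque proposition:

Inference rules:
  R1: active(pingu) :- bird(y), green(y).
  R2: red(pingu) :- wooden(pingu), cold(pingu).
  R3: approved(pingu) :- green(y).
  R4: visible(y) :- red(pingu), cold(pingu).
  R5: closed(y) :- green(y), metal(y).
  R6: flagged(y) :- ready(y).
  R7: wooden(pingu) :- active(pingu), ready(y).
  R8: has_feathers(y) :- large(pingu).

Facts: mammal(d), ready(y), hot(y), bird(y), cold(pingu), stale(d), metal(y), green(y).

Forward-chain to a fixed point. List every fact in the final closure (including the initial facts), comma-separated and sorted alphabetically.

Round 1: R1 [active(pingu) :- bird(y), green(y).]; R3 [approved(pingu) :- green(y).]; R5 [closed(y) :- green(y), metal(y).]; R6 [flagged(y) :- ready(y).]. New: active(pingu), approved(pingu), closed(y), flagged(y).
Round 2: R7 [wooden(pingu) :- active(pingu), ready(y).]. New: wooden(pingu).
Round 3: R2 [red(pingu) :- wooden(pingu), cold(pingu).]. New: red(pingu).
Round 4: R4 [visible(y) :- red(pingu), cold(pingu).]. New: visible(y).

active(pingu), approved(pingu), bird(y), closed(y), cold(pingu), flagged(y), green(y), hot(y), mammal(d), metal(y), ready(y), red(pingu), stale(d), visible(y), wooden(pingu)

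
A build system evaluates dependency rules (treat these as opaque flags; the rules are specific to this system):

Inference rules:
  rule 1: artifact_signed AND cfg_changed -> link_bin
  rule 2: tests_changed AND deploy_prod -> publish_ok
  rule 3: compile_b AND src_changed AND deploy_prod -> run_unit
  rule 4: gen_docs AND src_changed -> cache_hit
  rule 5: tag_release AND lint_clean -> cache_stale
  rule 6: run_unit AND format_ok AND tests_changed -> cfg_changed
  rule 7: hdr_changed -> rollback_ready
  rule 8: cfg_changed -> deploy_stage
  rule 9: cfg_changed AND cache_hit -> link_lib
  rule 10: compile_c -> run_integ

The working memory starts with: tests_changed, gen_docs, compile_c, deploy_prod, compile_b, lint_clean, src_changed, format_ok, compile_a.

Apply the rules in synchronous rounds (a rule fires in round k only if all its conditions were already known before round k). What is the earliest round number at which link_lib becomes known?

Round 1 fires rule 2, rule 3, rule 4, rule 10, giving publish_ok, run_unit, cache_hit, run_integ.
Round 2 fires rule 6, giving cfg_changed.
Round 3 fires rule 8, rule 9, giving deploy_stage, link_lib.
link_lib first appears in round 3.

3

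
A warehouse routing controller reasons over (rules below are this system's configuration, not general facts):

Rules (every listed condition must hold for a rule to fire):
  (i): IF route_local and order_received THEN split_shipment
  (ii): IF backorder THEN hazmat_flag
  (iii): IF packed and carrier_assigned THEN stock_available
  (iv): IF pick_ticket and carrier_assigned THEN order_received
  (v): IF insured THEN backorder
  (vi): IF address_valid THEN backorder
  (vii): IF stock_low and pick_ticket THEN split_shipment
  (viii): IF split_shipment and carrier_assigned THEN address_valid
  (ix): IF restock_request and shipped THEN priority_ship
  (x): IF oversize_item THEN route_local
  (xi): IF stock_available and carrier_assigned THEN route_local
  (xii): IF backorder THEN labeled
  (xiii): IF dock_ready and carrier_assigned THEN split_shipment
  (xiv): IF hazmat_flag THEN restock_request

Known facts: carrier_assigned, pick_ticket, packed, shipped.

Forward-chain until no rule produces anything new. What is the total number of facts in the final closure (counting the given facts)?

14

Round 1: (iii) [IF packed and carrier_assigned THEN stock_available]; (iv) [IF pick_ticket and carrier_assigned THEN order_received]. Adds stock_available, order_received.
Round 2: (xi) [IF stock_available and carrier_assigned THEN route_local]. Adds route_local.
Round 3: (i) [IF route_local and order_received THEN split_shipment]. Adds split_shipment.
Round 4: (viii) [IF split_shipment and carrier_assigned THEN address_valid]. Adds address_valid.
Round 5: (vi) [IF address_valid THEN backorder]. Adds backorder.
Round 6: (ii) [IF backorder THEN hazmat_flag]; (xii) [IF backorder THEN labeled]. Adds hazmat_flag, labeled.
Round 7: (xiv) [IF hazmat_flag THEN restock_request]. Adds restock_request.
Round 8: (ix) [IF restock_request and shipped THEN priority_ship]. Adds priority_ship.
Closure: {address_valid, backorder, carrier_assigned, hazmat_flag, labeled, order_received, packed, pick_ticket, priority_ship, restock_request, route_local, shipped, split_shipment, stock_available} — 14 facts.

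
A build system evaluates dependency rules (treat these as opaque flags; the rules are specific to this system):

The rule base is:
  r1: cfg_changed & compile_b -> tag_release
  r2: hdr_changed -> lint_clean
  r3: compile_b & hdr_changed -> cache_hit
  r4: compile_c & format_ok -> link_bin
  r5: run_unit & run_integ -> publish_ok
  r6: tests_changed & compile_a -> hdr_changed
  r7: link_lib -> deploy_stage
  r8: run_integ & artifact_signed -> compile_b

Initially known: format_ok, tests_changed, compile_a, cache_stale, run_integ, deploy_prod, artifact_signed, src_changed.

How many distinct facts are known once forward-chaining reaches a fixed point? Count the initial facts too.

12

Round 1: r6 [tests_changed & compile_a -> hdr_changed]; r8 [run_integ & artifact_signed -> compile_b]. New: hdr_changed, compile_b.
Round 2: r2 [hdr_changed -> lint_clean]; r3 [compile_b & hdr_changed -> cache_hit]. New: lint_clean, cache_hit.
Closure: {artifact_signed, cache_hit, cache_stale, compile_a, compile_b, deploy_prod, format_ok, hdr_changed, lint_clean, run_integ, src_changed, tests_changed} — 12 facts.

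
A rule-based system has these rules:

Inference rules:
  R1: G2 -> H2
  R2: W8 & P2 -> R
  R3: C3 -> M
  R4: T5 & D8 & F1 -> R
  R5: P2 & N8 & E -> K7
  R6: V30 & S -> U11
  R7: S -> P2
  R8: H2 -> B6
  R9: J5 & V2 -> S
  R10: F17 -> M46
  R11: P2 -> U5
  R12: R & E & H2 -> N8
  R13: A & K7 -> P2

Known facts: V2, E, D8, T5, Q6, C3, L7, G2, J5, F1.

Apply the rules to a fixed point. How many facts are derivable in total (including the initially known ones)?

Round 1 — R1, R3, R4, R9, derive H2, M, R, S.
Round 2 — R7, R8, R12, derive P2, B6, N8.
Round 3 — R5, R11, derive K7, U5.
Closure: {B6, C3, D8, E, F1, G2, H2, J5, K7, L7, M, N8, P2, Q6, R, S, T5, U5, V2} — 19 facts.

19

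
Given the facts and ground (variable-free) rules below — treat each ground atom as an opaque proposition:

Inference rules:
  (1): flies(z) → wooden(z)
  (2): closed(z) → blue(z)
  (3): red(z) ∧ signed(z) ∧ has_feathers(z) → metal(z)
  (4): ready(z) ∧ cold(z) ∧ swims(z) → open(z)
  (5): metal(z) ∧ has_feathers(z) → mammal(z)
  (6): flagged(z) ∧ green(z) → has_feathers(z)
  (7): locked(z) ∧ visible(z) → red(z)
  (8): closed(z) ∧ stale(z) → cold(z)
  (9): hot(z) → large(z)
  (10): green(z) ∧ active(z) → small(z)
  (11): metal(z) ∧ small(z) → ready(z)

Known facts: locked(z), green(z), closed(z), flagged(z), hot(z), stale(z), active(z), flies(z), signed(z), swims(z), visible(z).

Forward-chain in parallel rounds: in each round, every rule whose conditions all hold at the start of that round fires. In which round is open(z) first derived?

Round 1: (1) [flies(z) → wooden(z)]; (2) [closed(z) → blue(z)]; (6) [flagged(z) ∧ green(z) → has_feathers(z)]; (7) [locked(z) ∧ visible(z) → red(z)]; (8) [closed(z) ∧ stale(z) → cold(z)]; (9) [hot(z) → large(z)]; (10) [green(z) ∧ active(z) → small(z)]. Adds wooden(z), blue(z), has_feathers(z), red(z), cold(z), large(z), small(z).
Round 2: (3) [red(z) ∧ signed(z) ∧ has_feathers(z) → metal(z)]. Adds metal(z).
Round 3: (5) [metal(z) ∧ has_feathers(z) → mammal(z)]; (11) [metal(z) ∧ small(z) → ready(z)]. Adds mammal(z), ready(z).
Round 4: (4) [ready(z) ∧ cold(z) ∧ swims(z) → open(z)]. Adds open(z).
open(z) first appears in round 4.

4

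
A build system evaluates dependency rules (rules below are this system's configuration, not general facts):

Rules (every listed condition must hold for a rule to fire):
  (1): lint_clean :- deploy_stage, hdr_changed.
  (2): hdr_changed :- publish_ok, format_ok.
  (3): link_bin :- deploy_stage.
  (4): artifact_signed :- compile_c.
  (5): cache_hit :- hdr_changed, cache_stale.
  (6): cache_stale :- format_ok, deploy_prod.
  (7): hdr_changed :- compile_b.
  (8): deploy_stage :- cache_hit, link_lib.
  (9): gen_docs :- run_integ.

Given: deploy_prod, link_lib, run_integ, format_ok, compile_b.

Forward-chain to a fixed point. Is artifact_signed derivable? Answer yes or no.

Round 1 fires (6), (7), (9), giving cache_stale, hdr_changed, gen_docs.
Round 2 fires (5), giving cache_hit.
Round 3 fires (8), giving deploy_stage.
Round 4 fires (1), (3), giving lint_clean, link_bin.
Fixed point reached. artifact_signed is concluded only by (4); (4) needs compile_c (never derived).

no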